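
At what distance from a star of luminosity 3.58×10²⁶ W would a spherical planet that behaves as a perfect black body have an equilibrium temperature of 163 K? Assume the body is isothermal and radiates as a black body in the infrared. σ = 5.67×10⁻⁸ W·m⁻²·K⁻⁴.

For an isothermal black-emitting sphere, (1−a)S·πr² = σ·4πr²·T⁴ ⇒ S = 4σT⁴/(1−a).
S = 4·5.67×10⁻⁸·(163)⁴/1.00 = 160.1 W/m².
Flux falls as S = L/(4πd²), so d = √(L/(4πS)) = √(3.58×10²⁶/(4π·160.1)).

d ≈ 4.22×10¹¹ m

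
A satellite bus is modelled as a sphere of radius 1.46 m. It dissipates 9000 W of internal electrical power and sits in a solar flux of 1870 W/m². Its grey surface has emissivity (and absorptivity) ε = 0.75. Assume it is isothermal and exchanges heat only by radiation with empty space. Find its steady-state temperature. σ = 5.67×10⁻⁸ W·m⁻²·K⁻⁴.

At steady state, absorbed solar power + internal power = radiated power.
Absorbed: α·S·A_cross = 0.75·1870·6.697 = 9392 W (cross-section πr²).
Total input = 9392 + 9000 = 18390 W.
Radiated: εσ·A_surf·T⁴ with A_surf = 4πr² = 26.79 m².
T⁴ = 18390/(0.75·5.67×10⁻⁸·26.79) = 1.615×10¹⁰ K⁴.

T ≈ 356 K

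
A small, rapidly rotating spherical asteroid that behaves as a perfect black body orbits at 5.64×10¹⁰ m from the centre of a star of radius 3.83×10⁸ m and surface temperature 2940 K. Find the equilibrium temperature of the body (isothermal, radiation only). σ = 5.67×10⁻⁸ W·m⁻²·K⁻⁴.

T ≈ 171 K

The star's surface emits σT_*⁴; at distance d the flux is S = σT_*⁴(R_*/d)².
S = 5.67×10⁻⁸·(2940)⁴·(3.83×10⁸/5.64×10¹⁰)² = 195.3 W/m².
For an isothermal sphere T⁴ = (1−a)S/(4σ) = 8.613×10⁸ K⁴.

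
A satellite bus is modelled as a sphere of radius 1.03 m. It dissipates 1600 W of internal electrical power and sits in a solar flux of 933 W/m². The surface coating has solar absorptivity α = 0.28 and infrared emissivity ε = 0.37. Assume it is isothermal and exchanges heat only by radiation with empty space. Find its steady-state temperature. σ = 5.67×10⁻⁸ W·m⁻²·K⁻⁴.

At steady state, absorbed solar power + internal power = radiated power.
Absorbed: α·S·A_cross = 0.28·933·3.333 = 870.7 W (cross-section πr²).
Total input = 870.7 + 1600 = 2471 W.
Radiated: εσ·A_surf·T⁴ with A_surf = 4πr² = 13.33 m².
T⁴ = 2471/(0.37·5.67×10⁻⁸·13.33) = 8.834×10⁹ K⁴.

T ≈ 307 K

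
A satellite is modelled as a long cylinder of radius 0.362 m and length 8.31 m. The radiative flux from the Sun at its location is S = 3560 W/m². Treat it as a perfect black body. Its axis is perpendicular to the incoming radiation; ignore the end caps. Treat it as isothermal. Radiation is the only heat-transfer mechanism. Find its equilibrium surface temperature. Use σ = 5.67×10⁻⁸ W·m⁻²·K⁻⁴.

T ≈ 376 K

At equilibrium, absorbed power = emitted power.
Absorbing cross-section = 2rL = 6.016 m²; emitting surface = 2πrL = 18.90 m² (ratio π).
S·A_cross = εσ·A_surf·T⁴  ⇒  T⁴ = S/(πσ).
T⁴ = 1.00·3560/(π·5.67×10⁻⁸) = 1.999×10¹⁰ K⁴.
T = (1.999×10¹⁰)^(1/4).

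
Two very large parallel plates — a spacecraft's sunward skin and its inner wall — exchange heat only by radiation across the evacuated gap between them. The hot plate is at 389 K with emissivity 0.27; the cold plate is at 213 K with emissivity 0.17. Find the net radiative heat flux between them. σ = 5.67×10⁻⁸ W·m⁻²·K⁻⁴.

q ≈ 138 W/m²

For two infinite grey parallel plates, q = σ(T₁⁴ − T₂⁴)/(1/ε₁ + 1/ε₂ − 1).
T₁⁴ − T₂⁴ = 2.290×10¹⁰ − 2.058×10⁹ = 2.084×10¹⁰ K⁴.
1/ε₁ + 1/ε₂ − 1 = 3.704 + 5.882 − 1 = 8.586.
q = 5.67×10⁻⁸ × 2.084×10¹⁰ / 8.586.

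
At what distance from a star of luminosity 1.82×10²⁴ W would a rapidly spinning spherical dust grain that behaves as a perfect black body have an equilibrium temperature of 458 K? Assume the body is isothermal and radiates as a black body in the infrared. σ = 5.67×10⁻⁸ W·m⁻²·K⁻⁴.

d ≈ 3.81×10⁹ m

For an isothermal black-emitting sphere, (1−a)S·πr² = σ·4πr²·T⁴ ⇒ S = 4σT⁴/(1−a).
S = 4·5.67×10⁻⁸·(458)⁴/1.00 = 9979 W/m².
Flux falls as S = L/(4πd²), so d = √(L/(4πS)) = √(1.82×10²⁴/(4π·9979)).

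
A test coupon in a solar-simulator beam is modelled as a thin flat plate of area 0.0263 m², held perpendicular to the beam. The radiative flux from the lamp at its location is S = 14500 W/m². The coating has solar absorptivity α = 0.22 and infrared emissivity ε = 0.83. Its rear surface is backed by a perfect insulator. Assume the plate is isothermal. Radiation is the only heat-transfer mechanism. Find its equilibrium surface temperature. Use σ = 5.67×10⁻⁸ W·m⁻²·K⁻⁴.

T ≈ 510 K

At equilibrium, absorbed power = emitted power.
Absorbing cross-section = A = 0.02630 m²; emitting surface = A = 0.02630 m² (ratio 1).
αS·A_cross = εσ·A_surf·T⁴  ⇒  T⁴ = αS/(ε·1σ).
T⁴ = 0.220·14500/(0.83·1·5.67×10⁻⁸) = 6.778×10¹⁰ K⁴.
T = (6.778×10¹⁰)^(1/4).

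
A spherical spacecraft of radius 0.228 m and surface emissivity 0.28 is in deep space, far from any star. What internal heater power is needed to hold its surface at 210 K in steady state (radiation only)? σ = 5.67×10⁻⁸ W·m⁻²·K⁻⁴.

P = εσ·4πr²·T⁴.
4πr² = 0.6533 m²; T⁴ = 1.945×10⁹ K⁴.
P = 0.28·5.67×10⁻⁸·0.6533·1.945×10⁹.

P ≈ 20.2 W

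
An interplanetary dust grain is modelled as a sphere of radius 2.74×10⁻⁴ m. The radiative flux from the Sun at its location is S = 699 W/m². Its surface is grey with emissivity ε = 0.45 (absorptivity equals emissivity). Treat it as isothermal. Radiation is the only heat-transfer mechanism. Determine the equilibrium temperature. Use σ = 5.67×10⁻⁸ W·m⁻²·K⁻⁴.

At equilibrium, absorbed power = emitted power.
Absorbing cross-section = πr² = 2.359×10⁻⁷ m²; emitting surface = 4πr² = 9.434×10⁻⁷ m² (ratio 4).
εS·A_cross = εσ·A_surf·T⁴  ⇒  T⁴ = S/(4σ)   (ε cancels).
T⁴ = 699/(4·5.67×10⁻⁸) = 3.082×10⁹ K⁴.
T = (3.082×10⁹)^(1/4).

T ≈ 236 K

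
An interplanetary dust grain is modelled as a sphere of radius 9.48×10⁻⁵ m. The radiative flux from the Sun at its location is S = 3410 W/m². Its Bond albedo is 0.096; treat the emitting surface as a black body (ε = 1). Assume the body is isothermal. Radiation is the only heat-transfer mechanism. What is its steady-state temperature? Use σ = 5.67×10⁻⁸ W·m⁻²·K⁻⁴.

At equilibrium, absorbed power = emitted power.
Absorbing cross-section = πr² = 2.823×10⁻⁸ m²; emitting surface = 4πr² = 1.129×10⁻⁷ m² (ratio 4).
(1−a)S·A_cross = εσ·A_surf·T⁴  ⇒  T⁴ = (1−a)S/(4σ).
T⁴ = 0.904·3410/(4·5.67×10⁻⁸) = 1.359×10¹⁰ K⁴.
T = (1.359×10¹⁰)^(1/4).

T ≈ 341 K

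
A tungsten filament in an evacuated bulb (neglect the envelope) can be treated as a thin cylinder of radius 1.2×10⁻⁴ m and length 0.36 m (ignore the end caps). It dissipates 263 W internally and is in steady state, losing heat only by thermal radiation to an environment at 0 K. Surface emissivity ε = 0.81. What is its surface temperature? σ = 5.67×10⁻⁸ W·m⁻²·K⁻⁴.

Steady state: internal power = radiated power, P = εσA T⁴.
Radiating area A = 2πrL = 2.714×10⁻⁴ m².
T⁴ = P/(εσA) = 263/(0.81·5.67×10⁻⁸·2.714×10⁻⁴) = 2.110×10¹³ K⁴.
T = (2.110×10¹³)^(1/4).

T ≈ 2140 K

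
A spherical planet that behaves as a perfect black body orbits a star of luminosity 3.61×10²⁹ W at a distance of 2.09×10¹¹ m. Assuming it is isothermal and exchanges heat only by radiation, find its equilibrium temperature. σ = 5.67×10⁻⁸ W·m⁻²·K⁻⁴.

T ≈ 1300 K

First find the stellar flux at distance d: S = L/(4πd²) = 3.61×10²⁹/(4π·(2.09×10¹¹)²) = 6.577×10⁵ W/m².
For an isothermal sphere, absorbed (1−a)S·πr² = emitted σ·4πr²·T⁴, so T⁴ = (1−a)S/(4σ).
T⁴ = 1.00·6.577×10⁵/(4·5.67×10⁻⁸) = 2.900×10¹² K⁴.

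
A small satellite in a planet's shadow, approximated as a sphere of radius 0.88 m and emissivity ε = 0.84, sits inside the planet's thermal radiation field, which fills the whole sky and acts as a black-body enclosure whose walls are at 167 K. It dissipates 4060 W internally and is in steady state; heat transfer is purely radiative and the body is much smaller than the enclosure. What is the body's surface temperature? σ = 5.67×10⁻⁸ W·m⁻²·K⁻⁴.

T ≈ 313 K

For a small grey body in a large enclosure, net radiated power = εσA(T⁴ − T_w⁴).
Steady state: P = εσA(T⁴ − T_w⁴) with A = 4πr² = 9.731 m².
T⁴ = P/(εσA) + T_w⁴ = 4060/(0.84·5.67×10⁻⁸·9.731) + (167)⁴
    = 8.760×10⁹ + 7.778×10⁸ = 9.537×10⁹ K⁴.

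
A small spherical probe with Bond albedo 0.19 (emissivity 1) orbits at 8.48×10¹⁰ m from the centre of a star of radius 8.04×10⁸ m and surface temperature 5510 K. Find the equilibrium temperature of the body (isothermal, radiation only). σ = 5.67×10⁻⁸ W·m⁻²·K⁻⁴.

The star's surface emits σT_*⁴; at distance d the flux is S = σT_*⁴(R_*/d)².
S = 5.67×10⁻⁸·(5510)⁴·(8.04×10⁸/8.48×10¹⁰)² = 4698 W/m².
For an isothermal sphere T⁴ = (1−a)S/(4σ) = 1.678×10¹⁰ K⁴.

T ≈ 360 K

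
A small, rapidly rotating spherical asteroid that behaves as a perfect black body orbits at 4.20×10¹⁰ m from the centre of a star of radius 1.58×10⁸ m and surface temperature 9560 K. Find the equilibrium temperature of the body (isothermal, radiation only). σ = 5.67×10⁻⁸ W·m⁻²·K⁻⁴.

T ≈ 415 K

The star's surface emits σT_*⁴; at distance d the flux is S = σT_*⁴(R_*/d)².
S = 5.67×10⁻⁸·(9560)⁴·(1.58×10⁸/4.20×10¹⁰)² = 6702 W/m².
For an isothermal sphere T⁴ = (1−a)S/(4σ) = 2.955×10¹⁰ K⁴.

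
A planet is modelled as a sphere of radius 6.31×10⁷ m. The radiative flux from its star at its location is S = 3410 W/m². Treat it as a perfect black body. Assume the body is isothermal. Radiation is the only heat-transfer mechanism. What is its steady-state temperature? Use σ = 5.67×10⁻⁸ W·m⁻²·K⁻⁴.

T ≈ 350 K

At equilibrium, absorbed power = emitted power.
Absorbing cross-section = πr² = 1.251×10¹⁶ m²; emitting surface = 4πr² = 5.003×10¹⁶ m² (ratio 4).
S·A_cross = εσ·A_surf·T⁴  ⇒  T⁴ = S/(4σ).
T⁴ = 1.00·3410/(4·5.67×10⁻⁸) = 1.504×10¹⁰ K⁴.
T = (1.504×10¹⁰)^(1/4).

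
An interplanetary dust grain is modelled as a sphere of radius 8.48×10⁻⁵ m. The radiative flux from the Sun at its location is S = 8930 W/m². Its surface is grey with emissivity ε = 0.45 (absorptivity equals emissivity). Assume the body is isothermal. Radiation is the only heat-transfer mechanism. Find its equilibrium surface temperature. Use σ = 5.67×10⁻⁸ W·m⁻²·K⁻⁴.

T ≈ 445 K

At equilibrium, absorbed power = emitted power.
Absorbing cross-section = πr² = 2.259×10⁻⁸ m²; emitting surface = 4πr² = 9.037×10⁻⁸ m² (ratio 4).
εS·A_cross = εσ·A_surf·T⁴  ⇒  T⁴ = S/(4σ)   (ε cancels).
T⁴ = 8930/(4·5.67×10⁻⁸) = 3.937×10¹⁰ K⁴.
T = (3.937×10¹⁰)^(1/4).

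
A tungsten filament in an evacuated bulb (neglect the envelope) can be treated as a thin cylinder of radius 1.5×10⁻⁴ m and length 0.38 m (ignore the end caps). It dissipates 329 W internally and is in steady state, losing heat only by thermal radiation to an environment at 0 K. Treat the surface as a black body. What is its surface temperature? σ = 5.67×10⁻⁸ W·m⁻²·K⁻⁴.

T ≈ 2010 K

Steady state: internal power = radiated power, P = εσA T⁴.
Radiating area A = 2πrL = 3.581×10⁻⁴ m².
T⁴ = P/(εσA) = 329/(1.0·5.67×10⁻⁸·3.581×10⁻⁴) = 1.620×10¹³ K⁴.
T = (1.620×10¹³)^(1/4).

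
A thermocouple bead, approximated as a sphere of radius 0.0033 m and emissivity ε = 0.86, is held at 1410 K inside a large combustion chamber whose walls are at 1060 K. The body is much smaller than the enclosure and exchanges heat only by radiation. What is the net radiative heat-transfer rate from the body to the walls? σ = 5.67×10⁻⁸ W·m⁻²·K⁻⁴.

P_net ≈ 18.0 W

For a small grey body in a large enclosure: P_net = εσA(T_body⁴ − T_wall⁴).
A = 4πr² = 1.368×10⁻⁴ m²; T_body⁴ − T_wall⁴ = 3.953×10¹² − 1.262×10¹² = 2.690×10¹² K⁴.
|P_net| = 0.86·5.67×10⁻⁸·1.368×10⁻⁴·2.690×10¹².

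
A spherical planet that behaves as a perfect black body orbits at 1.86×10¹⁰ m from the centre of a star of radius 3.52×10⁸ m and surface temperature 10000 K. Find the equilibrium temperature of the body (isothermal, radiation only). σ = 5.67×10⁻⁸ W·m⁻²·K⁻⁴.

T ≈ 973 K

The star's surface emits σT_*⁴; at distance d the flux is S = σT_*⁴(R_*/d)².
S = 5.67×10⁻⁸·(10000)⁴·(3.52×10⁸/1.86×10¹⁰)² = 2.031×10⁵ W/m².
For an isothermal sphere T⁴ = (1−a)S/(4σ) = 8.954×10¹¹ K⁴.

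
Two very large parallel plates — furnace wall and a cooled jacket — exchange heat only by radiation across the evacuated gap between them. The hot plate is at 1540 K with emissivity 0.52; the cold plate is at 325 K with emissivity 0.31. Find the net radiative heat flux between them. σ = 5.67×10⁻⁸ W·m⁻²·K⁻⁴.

For two infinite grey parallel plates, q = σ(T₁⁴ − T₂⁴)/(1/ε₁ + 1/ε₂ − 1).
T₁⁴ − T₂⁴ = 5.624×10¹² − 1.116×10¹⁰ = 5.613×10¹² K⁴.
1/ε₁ + 1/ε₂ − 1 = 1.923 + 3.226 − 1 = 4.149.
q = 5.67×10⁻⁸ × 5.613×10¹² / 4.149.

q ≈ 76700 W/m²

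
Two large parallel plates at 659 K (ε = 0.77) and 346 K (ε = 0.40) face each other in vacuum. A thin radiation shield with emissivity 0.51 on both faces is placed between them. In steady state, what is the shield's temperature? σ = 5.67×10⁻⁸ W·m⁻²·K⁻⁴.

T_s ≈ 588 K

In steady state the net flux on the hot side equals that on the cold side.
σ(T₁⁴−T_s⁴)/D₁ = σ(T_s⁴−T₂⁴)/D₂, with D₁ = 1/ε₁+1/ε_s−1 = 2.259, D₂ = 1/ε_s+1/ε₂−1 = 3.461.
Solve for T_s⁴: T_s⁴ = (D₂·T₁⁴ + D₁·T₂⁴)/(D₁+D₂) = 1.198×10¹¹ K⁴.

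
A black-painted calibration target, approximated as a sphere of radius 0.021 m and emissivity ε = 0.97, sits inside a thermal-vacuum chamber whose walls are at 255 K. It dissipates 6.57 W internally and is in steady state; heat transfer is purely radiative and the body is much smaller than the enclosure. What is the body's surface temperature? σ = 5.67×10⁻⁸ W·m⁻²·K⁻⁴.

T ≈ 401 K

For a small grey body in a large enclosure, net radiated power = εσA(T⁴ − T_w⁴).
Steady state: P = εσA(T⁴ − T_w⁴) with A = 4πr² = 0.005542 m².
T⁴ = P/(εσA) + T_w⁴ = 6.57/(0.97·5.67×10⁻⁸·0.005542) + (255)⁴
    = 2.156×10¹⁰ + 4.228×10⁹ = 2.578×10¹⁰ K⁴.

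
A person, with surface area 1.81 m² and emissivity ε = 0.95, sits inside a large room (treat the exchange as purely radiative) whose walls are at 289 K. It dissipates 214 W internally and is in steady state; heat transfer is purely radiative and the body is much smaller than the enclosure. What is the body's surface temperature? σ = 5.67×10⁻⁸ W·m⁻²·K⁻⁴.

T ≈ 309 K

For a small grey body in a large enclosure, net radiated power = εσA(T⁴ − T_w⁴).
Steady state: P = εσA(T⁴ − T_w⁴) with A = 1.81 m².
T⁴ = P/(εσA) + T_w⁴ = 214/(0.95·5.67×10⁻⁸·1.810) + (289)⁴
    = 2.195×10⁹ + 6.976×10⁹ = 9.171×10⁹ K⁴.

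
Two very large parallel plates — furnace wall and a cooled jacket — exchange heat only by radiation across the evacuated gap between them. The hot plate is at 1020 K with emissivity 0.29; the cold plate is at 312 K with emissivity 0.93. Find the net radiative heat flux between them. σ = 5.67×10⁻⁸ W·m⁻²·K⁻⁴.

q ≈ 17300 W/m²

For two infinite grey parallel plates, q = σ(T₁⁴ − T₂⁴)/(1/ε₁ + 1/ε₂ − 1).
T₁⁴ − T₂⁴ = 1.082×10¹² − 9.476×10⁹ = 1.073×10¹² K⁴.
1/ε₁ + 1/ε₂ − 1 = 3.448 + 1.075 − 1 = 3.524.
q = 5.67×10⁻⁸ × 1.073×10¹² / 3.524.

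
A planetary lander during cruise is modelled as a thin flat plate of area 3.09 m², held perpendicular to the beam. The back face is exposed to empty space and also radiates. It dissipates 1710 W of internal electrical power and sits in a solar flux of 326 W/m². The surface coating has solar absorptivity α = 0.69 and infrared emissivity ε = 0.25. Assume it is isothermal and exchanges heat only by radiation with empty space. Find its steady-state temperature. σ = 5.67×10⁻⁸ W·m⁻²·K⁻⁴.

At steady state, absorbed solar power + internal power = radiated power.
Absorbed: α·S·A_cross = 0.69·326·3.090 = 695.1 W (cross-section A).
Total input = 695.1 + 1710 = 2405 W.
Radiated: εσ·A_surf·T⁴ with A_surf = 2A = 6.180 m².
T⁴ = 2405/(0.25·5.67×10⁻⁸·6.180) = 2.745×10¹⁰ K⁴.

T ≈ 407 K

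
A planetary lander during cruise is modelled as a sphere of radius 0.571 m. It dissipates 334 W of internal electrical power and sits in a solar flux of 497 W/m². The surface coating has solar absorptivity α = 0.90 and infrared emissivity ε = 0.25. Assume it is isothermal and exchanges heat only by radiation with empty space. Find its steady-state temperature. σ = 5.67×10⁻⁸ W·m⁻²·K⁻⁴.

At steady state, absorbed solar power + internal power = radiated power.
Absorbed: α·S·A_cross = 0.90·497·1.024 = 458.2 W (cross-section πr²).
Total input = 458.2 + 334 = 792.2 W.
Radiated: εσ·A_surf·T⁴ with A_surf = 4πr² = 4.097 m².
T⁴ = 792.2/(0.25·5.67×10⁻⁸·4.097) = 1.364×10¹⁰ K⁴.

T ≈ 342 K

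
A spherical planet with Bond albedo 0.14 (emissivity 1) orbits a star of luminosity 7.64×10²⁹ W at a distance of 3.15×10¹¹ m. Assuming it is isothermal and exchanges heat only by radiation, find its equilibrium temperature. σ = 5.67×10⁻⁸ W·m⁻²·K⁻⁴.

T ≈ 1230 K

First find the stellar flux at distance d: S = L/(4πd²) = 7.64×10²⁹/(4π·(3.15×10¹¹)²) = 6.127×10⁵ W/m².
For an isothermal sphere, absorbed (1−a)S·πr² = emitted σ·4πr²·T⁴, so T⁴ = (1−a)S/(4σ).
T⁴ = 0.860·6.127×10⁵/(4·5.67×10⁻⁸) = 2.323×10¹² K⁴.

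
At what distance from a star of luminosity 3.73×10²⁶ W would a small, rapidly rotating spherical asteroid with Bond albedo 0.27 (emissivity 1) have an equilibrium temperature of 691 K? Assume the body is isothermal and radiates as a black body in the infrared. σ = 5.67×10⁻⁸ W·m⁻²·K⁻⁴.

d ≈ 2.05×10¹⁰ m

For an isothermal black-emitting sphere, (1−a)S·πr² = σ·4πr²·T⁴ ⇒ S = 4σT⁴/(1−a).
S = 4·5.67×10⁻⁸·(691)⁴/0.730 = 70830 W/m².
Flux falls as S = L/(4πd²), so d = √(L/(4πS)) = √(3.73×10²⁶/(4π·70830)).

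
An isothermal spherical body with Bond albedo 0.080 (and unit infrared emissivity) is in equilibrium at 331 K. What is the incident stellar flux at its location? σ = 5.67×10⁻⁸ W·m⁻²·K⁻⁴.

S ≈ 2960 W/m²

(1−a)S·πr² = σ·4πr²·T⁴ ⇒ S = 4σT⁴/(1−a).
S = 4·5.67×10⁻⁸·1.200×10¹⁰/0.920.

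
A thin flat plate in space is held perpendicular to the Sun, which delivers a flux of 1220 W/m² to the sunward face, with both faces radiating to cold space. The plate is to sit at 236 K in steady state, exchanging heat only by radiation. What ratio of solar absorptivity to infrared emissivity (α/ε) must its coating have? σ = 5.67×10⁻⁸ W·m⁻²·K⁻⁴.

Balance: αS·A = εσ·2A·T⁴ ⇒ α/ε = 2σT⁴/S.
α/ε = 2·5.67×10⁻⁸·(236)⁴/1220 = 2·5.67×10⁻⁸·3.102×10⁹/1220.

α/ε ≈ 0.288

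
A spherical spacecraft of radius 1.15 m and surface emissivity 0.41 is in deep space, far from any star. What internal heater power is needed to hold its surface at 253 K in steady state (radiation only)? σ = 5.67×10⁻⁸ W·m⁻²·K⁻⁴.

P ≈ 1580 W

P = εσ·4πr²·T⁴.
4πr² = 16.62 m²; T⁴ = 4.097×10⁹ K⁴.
P = 0.41·5.67×10⁻⁸·16.62·4.097×10⁹.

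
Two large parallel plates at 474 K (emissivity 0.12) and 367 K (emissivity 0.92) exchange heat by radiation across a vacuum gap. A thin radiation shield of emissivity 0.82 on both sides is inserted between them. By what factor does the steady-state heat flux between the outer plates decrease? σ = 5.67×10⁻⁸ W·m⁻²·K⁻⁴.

Without shield: q₀ = σΔ(T⁴)/(1/ε₁+1/ε₂−1) with denominator 8.420.
With shield the two gaps are in series; the resistances add: (1/ε₁+1/ε_s−1)+(1/ε_s+1/ε₂−1) = 8.553+1.306 = 9.859.
Heat-flux ratio q₀/q = 9.859/8.420.

factor ≈ 1.17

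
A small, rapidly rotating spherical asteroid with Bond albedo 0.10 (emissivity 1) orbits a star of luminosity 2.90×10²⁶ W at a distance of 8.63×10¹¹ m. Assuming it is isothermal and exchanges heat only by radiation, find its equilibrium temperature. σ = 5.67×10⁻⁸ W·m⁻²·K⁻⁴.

First find the stellar flux at distance d: S = L/(4πd²) = 2.90×10²⁶/(4π·(8.63×10¹¹)²) = 30.99 W/m².
For an isothermal sphere, absorbed (1−a)S·πr² = emitted σ·4πr²·T⁴, so T⁴ = (1−a)S/(4σ).
T⁴ = 0.900·30.99/(4·5.67×10⁻⁸) = 1.230×10⁸ K⁴.

T ≈ 105 K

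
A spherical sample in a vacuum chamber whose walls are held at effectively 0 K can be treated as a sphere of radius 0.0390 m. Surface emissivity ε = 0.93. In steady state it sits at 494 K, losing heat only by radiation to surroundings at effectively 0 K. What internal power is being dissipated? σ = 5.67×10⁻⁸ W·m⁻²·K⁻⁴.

P ≈ 60.0 W

Steady state: P = εσA T⁴.
A = 4πr² = 0.01911 m²; T⁴ = (494)⁴ = 5.955×10¹⁰ K⁴.
P = 0.93 × 5.67×10⁻⁸ × 0.01911 × 5.955×10¹⁰.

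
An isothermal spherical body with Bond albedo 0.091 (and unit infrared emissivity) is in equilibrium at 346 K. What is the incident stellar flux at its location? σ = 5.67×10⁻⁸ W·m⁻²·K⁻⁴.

S ≈ 3580 W/m²

(1−a)S·πr² = σ·4πr²·T⁴ ⇒ S = 4σT⁴/(1−a).
S = 4·5.67×10⁻⁸·1.433×10¹⁰/0.909.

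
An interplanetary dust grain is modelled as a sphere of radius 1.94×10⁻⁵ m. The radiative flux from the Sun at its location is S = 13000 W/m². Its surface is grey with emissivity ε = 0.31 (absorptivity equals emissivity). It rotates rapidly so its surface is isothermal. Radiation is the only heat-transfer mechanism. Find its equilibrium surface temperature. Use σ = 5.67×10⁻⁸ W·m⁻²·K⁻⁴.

At equilibrium, absorbed power = emitted power.
Absorbing cross-section = πr² = 1.182×10⁻⁹ m²; emitting surface = 4πr² = 4.729×10⁻⁹ m² (ratio 4).
εS·A_cross = εσ·A_surf·T⁴  ⇒  T⁴ = S/(4σ)   (ε cancels).
T⁴ = 13000/(4·5.67×10⁻⁸) = 5.732×10¹⁰ K⁴.
T = (5.732×10¹⁰)^(1/4).

T ≈ 489 K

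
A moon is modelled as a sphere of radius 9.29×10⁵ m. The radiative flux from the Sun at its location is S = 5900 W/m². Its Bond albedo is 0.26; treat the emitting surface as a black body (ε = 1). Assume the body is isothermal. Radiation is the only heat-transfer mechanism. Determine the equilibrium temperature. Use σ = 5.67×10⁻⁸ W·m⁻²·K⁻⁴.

At equilibrium, absorbed power = emitted power.
Absorbing cross-section = πr² = 2.711×10¹² m²; emitting surface = 4πr² = 1.085×10¹³ m² (ratio 4).
(1−a)S·A_cross = εσ·A_surf·T⁴  ⇒  T⁴ = (1−a)S/(4σ).
T⁴ = 0.740·5900/(4·5.67×10⁻⁸) = 1.925×10¹⁰ K⁴.
T = (1.925×10¹⁰)^(1/4).

T ≈ 372 K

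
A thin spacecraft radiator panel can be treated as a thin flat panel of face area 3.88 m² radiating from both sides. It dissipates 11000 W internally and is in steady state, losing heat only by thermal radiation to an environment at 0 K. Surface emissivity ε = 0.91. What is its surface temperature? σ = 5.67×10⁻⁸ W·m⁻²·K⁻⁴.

T ≈ 407 K

Steady state: internal power = radiated power, P = εσA T⁴.
Radiating area A = 2·3.88 = 7.760 m².
T⁴ = P/(εσA) = 11000/(0.91·5.67×10⁻⁸·7.760) = 2.747×10¹⁰ K⁴.
T = (2.747×10¹⁰)^(1/4).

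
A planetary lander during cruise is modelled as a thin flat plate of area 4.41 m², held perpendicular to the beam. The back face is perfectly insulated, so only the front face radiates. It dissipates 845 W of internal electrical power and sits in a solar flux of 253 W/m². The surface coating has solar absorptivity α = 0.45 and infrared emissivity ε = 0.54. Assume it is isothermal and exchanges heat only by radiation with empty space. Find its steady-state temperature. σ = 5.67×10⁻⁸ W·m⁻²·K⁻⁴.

At steady state, absorbed solar power + internal power = radiated power.
Absorbed: α·S·A_cross = 0.45·253·4.410 = 502.1 W (cross-section A).
Total input = 502.1 + 845 = 1347 W.
Radiated: εσ·A_surf·T⁴ with A_surf = A = 4.410 m².
T⁴ = 1347/(0.54·5.67×10⁻⁸·4.410) = 9.976×10⁹ K⁴.

T ≈ 316 K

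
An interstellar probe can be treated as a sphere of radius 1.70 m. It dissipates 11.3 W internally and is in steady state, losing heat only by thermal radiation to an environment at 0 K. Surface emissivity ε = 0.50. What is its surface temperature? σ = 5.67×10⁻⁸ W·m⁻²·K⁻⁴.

Steady state: internal power = radiated power, P = εσA T⁴.
Radiating area A = 4πr² = 36.32 m².
T⁴ = P/(εσA) = 11.3/(0.50·5.67×10⁻⁸·36.32) = 1.098×10⁷ K⁴.
T = (1.098×10⁷)^(1/4).

T ≈ 57.6 K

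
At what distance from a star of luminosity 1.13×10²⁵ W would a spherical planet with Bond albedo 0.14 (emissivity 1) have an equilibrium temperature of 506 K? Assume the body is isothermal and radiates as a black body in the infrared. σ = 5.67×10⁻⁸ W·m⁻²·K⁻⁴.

d ≈ 7.21×10⁹ m

For an isothermal black-emitting sphere, (1−a)S·πr² = σ·4πr²·T⁴ ⇒ S = 4σT⁴/(1−a).
S = 4·5.67×10⁻⁸·(506)⁴/0.860 = 17290 W/m².
Flux falls as S = L/(4πd²), so d = √(L/(4πS)) = √(1.13×10²⁵/(4π·17290)).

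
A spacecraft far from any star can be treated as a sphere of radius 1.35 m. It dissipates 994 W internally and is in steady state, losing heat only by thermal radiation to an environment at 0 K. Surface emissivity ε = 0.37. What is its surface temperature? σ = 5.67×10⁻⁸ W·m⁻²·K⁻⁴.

T ≈ 213 K

Steady state: internal power = radiated power, P = εσA T⁴.
Radiating area A = 4πr² = 22.90 m².
T⁴ = P/(εσA) = 994/(0.37·5.67×10⁻⁸·22.90) = 2.069×10⁹ K⁴.
T = (2.069×10⁹)^(1/4).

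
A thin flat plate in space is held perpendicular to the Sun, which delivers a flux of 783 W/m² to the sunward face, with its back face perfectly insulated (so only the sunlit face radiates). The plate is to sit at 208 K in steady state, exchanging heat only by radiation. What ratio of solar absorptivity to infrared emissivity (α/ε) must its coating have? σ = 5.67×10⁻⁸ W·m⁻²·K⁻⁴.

α/ε ≈ 0.136

Balance: αS·A = εσ·1A·T⁴ ⇒ α/ε = σT⁴/S.
α/ε = 5.67×10⁻⁸·(208)⁴/783 = 5.67×10⁻⁸·1.872×10⁹/783.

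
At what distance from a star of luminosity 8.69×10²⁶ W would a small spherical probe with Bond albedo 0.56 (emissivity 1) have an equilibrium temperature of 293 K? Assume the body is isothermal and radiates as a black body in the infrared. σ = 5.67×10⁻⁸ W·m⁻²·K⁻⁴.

For an isothermal black-emitting sphere, (1−a)S·πr² = σ·4πr²·T⁴ ⇒ S = 4σT⁴/(1−a).
S = 4·5.67×10⁻⁸·(293)⁴/0.440 = 3799 W/m².
Flux falls as S = L/(4πd²), so d = √(L/(4πS)) = √(8.69×10²⁶/(4π·3799)).

d ≈ 1.35×10¹¹ m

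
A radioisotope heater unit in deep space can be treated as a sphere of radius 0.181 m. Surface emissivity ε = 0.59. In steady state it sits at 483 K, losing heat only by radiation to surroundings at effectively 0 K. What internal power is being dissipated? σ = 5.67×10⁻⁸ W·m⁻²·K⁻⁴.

P ≈ 750 W

Steady state: P = εσA T⁴.
A = 4πr² = 0.4117 m²; T⁴ = (483)⁴ = 5.442×10¹⁰ K⁴.
P = 0.59 × 5.67×10⁻⁸ × 0.4117 × 5.442×10¹⁰.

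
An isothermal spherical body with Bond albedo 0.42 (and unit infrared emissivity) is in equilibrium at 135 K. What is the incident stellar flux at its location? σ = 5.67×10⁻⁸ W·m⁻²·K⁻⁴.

(1−a)S·πr² = σ·4πr²·T⁴ ⇒ S = 4σT⁴/(1−a).
S = 4·5.67×10⁻⁸·3.322×10⁸/0.580.

S ≈ 130 W/m²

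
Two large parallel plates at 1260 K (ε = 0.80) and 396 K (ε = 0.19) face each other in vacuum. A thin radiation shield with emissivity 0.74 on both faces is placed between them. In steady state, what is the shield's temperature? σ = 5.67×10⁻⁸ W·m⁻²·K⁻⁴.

T_s ≈ 1180 K

In steady state the net flux on the hot side equals that on the cold side.
σ(T₁⁴−T_s⁴)/D₁ = σ(T_s⁴−T₂⁴)/D₂, with D₁ = 1/ε₁+1/ε_s−1 = 1.601, D₂ = 1/ε_s+1/ε₂−1 = 5.615.
Solve for T_s⁴: T_s⁴ = (D₂·T₁⁴ + D₁·T₂⁴)/(D₁+D₂) = 1.967×10¹² K⁴.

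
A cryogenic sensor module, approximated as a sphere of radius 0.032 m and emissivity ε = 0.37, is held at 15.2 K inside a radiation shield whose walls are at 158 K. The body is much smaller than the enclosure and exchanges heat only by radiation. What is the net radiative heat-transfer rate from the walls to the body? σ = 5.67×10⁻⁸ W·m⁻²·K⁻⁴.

For a small grey body in a large enclosure: P_net = εσA(T_body⁴ − T_wall⁴).
A = 4πr² = 0.01287 m²; T_body⁴ − T_wall⁴ = 53380 − 6.232×10⁸ = -6.231×10⁸ K⁴.
|P_net| = 0.37·5.67×10⁻⁸·0.01287·6.231×10⁸.

P_net ≈ 0.168 W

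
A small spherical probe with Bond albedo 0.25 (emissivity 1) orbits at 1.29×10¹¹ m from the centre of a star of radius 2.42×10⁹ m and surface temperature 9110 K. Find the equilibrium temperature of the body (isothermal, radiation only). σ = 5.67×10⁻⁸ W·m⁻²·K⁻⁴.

The star's surface emits σT_*⁴; at distance d the flux is S = σT_*⁴(R_*/d)².
S = 5.67×10⁻⁸·(9110)⁴·(2.42×10⁹/1.29×10¹¹)² = 1.374×10⁵ W/m².
For an isothermal sphere T⁴ = (1−a)S/(4σ) = 4.545×10¹¹ K⁴.

T ≈ 821 K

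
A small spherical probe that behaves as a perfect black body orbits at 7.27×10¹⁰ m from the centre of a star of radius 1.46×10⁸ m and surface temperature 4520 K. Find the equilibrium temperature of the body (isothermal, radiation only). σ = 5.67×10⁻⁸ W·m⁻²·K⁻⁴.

The star's surface emits σT_*⁴; at distance d the flux is S = σT_*⁴(R_*/d)².
S = 5.67×10⁻⁸·(4520)⁴·(1.46×10⁸/7.27×10¹⁰)² = 95.45 W/m².
For an isothermal sphere T⁴ = (1−a)S/(4σ) = 4.209×10⁸ K⁴.

T ≈ 143 K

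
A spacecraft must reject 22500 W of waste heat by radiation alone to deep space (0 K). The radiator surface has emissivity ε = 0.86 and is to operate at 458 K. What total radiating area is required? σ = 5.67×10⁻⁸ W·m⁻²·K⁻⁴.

P = εσA T⁴ ⇒ A = P/(εσT⁴).
T⁴ = 4.400×10¹⁰ K⁴.
A = 22500/(0.86 × 5.67×10⁻⁸ × 4.400×10¹⁰).

A ≈ 10.5 m²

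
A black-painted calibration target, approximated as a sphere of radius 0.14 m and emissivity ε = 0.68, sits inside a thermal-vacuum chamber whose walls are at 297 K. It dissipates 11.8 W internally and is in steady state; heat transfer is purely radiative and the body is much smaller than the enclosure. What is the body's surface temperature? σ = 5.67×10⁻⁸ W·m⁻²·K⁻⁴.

T ≈ 308 K

For a small grey body in a large enclosure, net radiated power = εσA(T⁴ − T_w⁴).
Steady state: P = εσA(T⁴ − T_w⁴) with A = 4πr² = 0.2463 m².
T⁴ = P/(εσA) + T_w⁴ = 11.8/(0.68·5.67×10⁻⁸·0.2463) + (297)⁴
    = 1.243×10⁹ + 7.781×10⁹ = 9.023×10⁹ K⁴.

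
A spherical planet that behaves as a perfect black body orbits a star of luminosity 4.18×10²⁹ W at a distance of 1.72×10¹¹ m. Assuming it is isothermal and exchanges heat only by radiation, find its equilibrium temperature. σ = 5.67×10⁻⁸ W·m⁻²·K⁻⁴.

First find the stellar flux at distance d: S = L/(4πd²) = 4.18×10²⁹/(4π·(1.72×10¹¹)²) = 1.124×10⁶ W/m².
For an isothermal sphere, absorbed (1−a)S·πr² = emitted σ·4πr²·T⁴, so T⁴ = (1−a)S/(4σ).
T⁴ = 1.00·1.124×10⁶/(4·5.67×10⁻⁸) = 4.958×10¹² K⁴.

T ≈ 1490 K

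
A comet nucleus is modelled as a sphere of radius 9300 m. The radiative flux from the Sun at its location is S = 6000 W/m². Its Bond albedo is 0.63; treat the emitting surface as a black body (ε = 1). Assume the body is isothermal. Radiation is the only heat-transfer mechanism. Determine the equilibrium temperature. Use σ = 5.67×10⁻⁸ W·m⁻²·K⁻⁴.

T ≈ 315 K

At equilibrium, absorbed power = emitted power.
Absorbing cross-section = πr² = 2.717×10⁸ m²; emitting surface = 4πr² = 1.087×10⁹ m² (ratio 4).
(1−a)S·A_cross = εσ·A_surf·T⁴  ⇒  T⁴ = (1−a)S/(4σ).
T⁴ = 0.370·6000/(4·5.67×10⁻⁸) = 9.788×10⁹ K⁴.
T = (9.788×10⁹)^(1/4).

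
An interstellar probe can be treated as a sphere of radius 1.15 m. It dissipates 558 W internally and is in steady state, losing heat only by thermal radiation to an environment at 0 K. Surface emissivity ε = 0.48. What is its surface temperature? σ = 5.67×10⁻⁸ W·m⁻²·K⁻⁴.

T ≈ 187 K

Steady state: internal power = radiated power, P = εσA T⁴.
Radiating area A = 4πr² = 16.62 m².
T⁴ = P/(εσA) = 558/(0.48·5.67×10⁻⁸·16.62) = 1.234×10⁹ K⁴.
T = (1.234×10⁹)^(1/4).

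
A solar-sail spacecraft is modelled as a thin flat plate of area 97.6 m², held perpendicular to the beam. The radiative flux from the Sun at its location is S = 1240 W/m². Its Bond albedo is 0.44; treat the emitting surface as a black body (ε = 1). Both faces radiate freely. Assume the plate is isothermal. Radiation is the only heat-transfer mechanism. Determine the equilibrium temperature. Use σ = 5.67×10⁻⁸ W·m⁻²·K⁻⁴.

T ≈ 280 K

At equilibrium, absorbed power = emitted power.
Absorbing cross-section = A = 97.60 m²; emitting surface = 2A = 195.2 m² (ratio 2).
(1−a)S·A_cross = εσ·A_surf·T⁴  ⇒  T⁴ = (1−a)S/(2σ).
T⁴ = 0.560·1240/(2·5.67×10⁻⁸) = 6.123×10⁹ K⁴.
T = (6.123×10⁹)^(1/4).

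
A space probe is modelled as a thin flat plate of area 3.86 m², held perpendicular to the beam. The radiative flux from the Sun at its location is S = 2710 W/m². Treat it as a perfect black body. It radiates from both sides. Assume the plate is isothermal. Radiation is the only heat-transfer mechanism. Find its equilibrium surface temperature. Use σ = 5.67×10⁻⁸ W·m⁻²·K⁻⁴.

At equilibrium, absorbed power = emitted power.
Absorbing cross-section = A = 3.860 m²; emitting surface = 2A = 7.720 m² (ratio 2).
S·A_cross = εσ·A_surf·T⁴  ⇒  T⁴ = S/(2σ).
T⁴ = 1.00·2710/(2·5.67×10⁻⁸) = 2.390×10¹⁰ K⁴.
T = (2.390×10¹⁰)^(1/4).

T ≈ 393 K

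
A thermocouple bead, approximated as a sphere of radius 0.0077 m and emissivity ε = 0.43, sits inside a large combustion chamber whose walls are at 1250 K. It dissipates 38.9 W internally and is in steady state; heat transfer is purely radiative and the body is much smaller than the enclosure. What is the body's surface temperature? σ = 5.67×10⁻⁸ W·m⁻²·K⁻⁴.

For a small grey body in a large enclosure, net radiated power = εσA(T⁴ − T_w⁴).
Steady state: P = εσA(T⁴ − T_w⁴) with A = 4πr² = 7.451×10⁻⁴ m².
T⁴ = P/(εσA) + T_w⁴ = 38.9/(0.43·5.67×10⁻⁸·7.451×10⁻⁴) + (1250)⁴
    = 2.141×10¹² + 2.441×10¹² = 4.583×10¹² K⁴.

T ≈ 1460 K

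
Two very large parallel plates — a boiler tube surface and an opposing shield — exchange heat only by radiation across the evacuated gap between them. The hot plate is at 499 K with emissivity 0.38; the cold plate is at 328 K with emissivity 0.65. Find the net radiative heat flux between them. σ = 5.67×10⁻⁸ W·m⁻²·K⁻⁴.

For two infinite grey parallel plates, q = σ(T₁⁴ − T₂⁴)/(1/ε₁ + 1/ε₂ − 1).
T₁⁴ − T₂⁴ = 6.200×10¹⁰ − 1.157×10¹⁰ = 5.043×10¹⁰ K⁴.
1/ε₁ + 1/ε₂ − 1 = 2.632 + 1.538 − 1 = 3.170.
q = 5.67×10⁻⁸ × 5.043×10¹⁰ / 3.170.

q ≈ 902 W/m²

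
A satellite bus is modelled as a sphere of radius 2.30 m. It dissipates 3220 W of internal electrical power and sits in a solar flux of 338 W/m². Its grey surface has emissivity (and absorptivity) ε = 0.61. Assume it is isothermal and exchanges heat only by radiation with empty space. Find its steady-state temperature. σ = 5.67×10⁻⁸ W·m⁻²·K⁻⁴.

At steady state, absorbed solar power + internal power = radiated power.
Absorbed: α·S·A_cross = 0.61·338·16.62 = 3427 W (cross-section πr²).
Total input = 3427 + 3220 = 6647 W.
Radiated: εσ·A_surf·T⁴ with A_surf = 4πr² = 66.48 m².
T⁴ = 6647/(0.61·5.67×10⁻⁸·66.48) = 2.891×10⁹ K⁴.

T ≈ 232 K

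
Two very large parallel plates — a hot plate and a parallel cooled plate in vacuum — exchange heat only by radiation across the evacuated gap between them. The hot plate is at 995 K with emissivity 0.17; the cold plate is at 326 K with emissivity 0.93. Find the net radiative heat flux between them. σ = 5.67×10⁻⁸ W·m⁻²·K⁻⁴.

q ≈ 9220 W/m²

For two infinite grey parallel plates, q = σ(T₁⁴ − T₂⁴)/(1/ε₁ + 1/ε₂ − 1).
T₁⁴ − T₂⁴ = 9.801×10¹¹ − 1.129×10¹⁰ = 9.689×10¹¹ K⁴.
1/ε₁ + 1/ε₂ − 1 = 5.882 + 1.075 − 1 = 5.958.
q = 5.67×10⁻⁸ × 9.689×10¹¹ / 5.958.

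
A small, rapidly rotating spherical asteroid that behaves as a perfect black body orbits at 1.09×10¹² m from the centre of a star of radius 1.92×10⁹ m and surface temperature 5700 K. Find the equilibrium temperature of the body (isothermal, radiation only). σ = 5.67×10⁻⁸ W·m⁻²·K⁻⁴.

T ≈ 169 K

The star's surface emits σT_*⁴; at distance d the flux is S = σT_*⁴(R_*/d)².
S = 5.67×10⁻⁸·(5700)⁴·(1.92×10⁹/1.09×10¹²)² = 185.7 W/m².
For an isothermal sphere T⁴ = (1−a)S/(4σ) = 8.188×10⁸ K⁴.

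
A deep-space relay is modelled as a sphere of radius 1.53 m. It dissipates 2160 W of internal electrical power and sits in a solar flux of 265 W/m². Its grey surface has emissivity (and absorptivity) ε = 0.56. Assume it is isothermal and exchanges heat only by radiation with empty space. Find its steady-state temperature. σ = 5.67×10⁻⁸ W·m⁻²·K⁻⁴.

T ≈ 243 K

At steady state, absorbed solar power + internal power = radiated power.
Absorbed: α·S·A_cross = 0.56·265·7.354 = 1091 W (cross-section πr²).
Total input = 1091 + 2160 = 3251 W.
Radiated: εσ·A_surf·T⁴ with A_surf = 4πr² = 29.42 m².
T⁴ = 3251/(0.56·5.67×10⁻⁸·29.42) = 3.481×10⁹ K⁴.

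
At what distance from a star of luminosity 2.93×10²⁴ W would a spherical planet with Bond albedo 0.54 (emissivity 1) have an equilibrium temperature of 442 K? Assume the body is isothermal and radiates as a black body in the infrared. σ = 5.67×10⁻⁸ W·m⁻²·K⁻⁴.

d ≈ 3.52×10⁹ m

For an isothermal black-emitting sphere, (1−a)S·πr² = σ·4πr²·T⁴ ⇒ S = 4σT⁴/(1−a).
S = 4·5.67×10⁻⁸·(442)⁴/0.460 = 18820 W/m².
Flux falls as S = L/(4πd²), so d = √(L/(4πS)) = √(2.93×10²⁴/(4π·18820)).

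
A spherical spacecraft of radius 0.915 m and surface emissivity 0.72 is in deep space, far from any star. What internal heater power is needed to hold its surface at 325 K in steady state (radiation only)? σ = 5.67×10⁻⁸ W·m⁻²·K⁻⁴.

P ≈ 4790 W

P = εσ·4πr²·T⁴.
4πr² = 10.52 m²; T⁴ = 1.116×10¹⁰ K⁴.
P = 0.72·5.67×10⁻⁸·10.52·1.116×10¹⁰.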